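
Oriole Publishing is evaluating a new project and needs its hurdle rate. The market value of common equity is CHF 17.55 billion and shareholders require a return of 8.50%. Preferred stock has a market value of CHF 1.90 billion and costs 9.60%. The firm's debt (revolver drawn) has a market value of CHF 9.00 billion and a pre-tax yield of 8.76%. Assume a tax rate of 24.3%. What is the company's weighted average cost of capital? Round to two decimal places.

7.98%

Total capital V = 17.55 + 1.9 + 9 = 28.45.
Equity: weight = 17.55/28.45 = 0.6169; cost = 8.5%.
Preferred: weight = 1.9/28.45 = 0.0668; cost = 9.6%.
Revolver drawn: weight = 9/28.45 = 0.3163; after-tax cost = 8.76% × (1 − 24.3%) = 6.6313%.
WACC = 0.6169 × 8.5000% + 0.0668 × 9.6000% + 0.3163 × 6.6313% = 7.9823%.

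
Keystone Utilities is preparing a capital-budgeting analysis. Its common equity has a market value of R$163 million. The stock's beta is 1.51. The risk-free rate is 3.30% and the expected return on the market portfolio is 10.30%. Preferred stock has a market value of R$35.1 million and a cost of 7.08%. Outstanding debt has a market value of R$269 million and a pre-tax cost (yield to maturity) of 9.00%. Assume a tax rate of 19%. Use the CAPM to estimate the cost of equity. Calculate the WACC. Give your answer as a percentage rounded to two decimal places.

9.57%

Market risk premium = 10.3% − 3.3% = 7.0%.
Cost of equity via CAPM: Re = 3.3% + 1.51 × 7.0% = 13.8700%.
Total capital V = 163 + 35.1 + 269 = 467.1.
Equity: weight = 163/467.1 = 0.3490; cost = 13.87%.
Preferred: weight = 35.1/467.1 = 0.0751; cost = 7.08%.
Debt: weight = 269/467.1 = 0.5759; after-tax cost = 9% × (1 − 19%) = 7.2900%.
WACC = 0.3490 × 13.8700% + 0.0751 × 7.0800% + 0.5759 × 7.2900% = 9.5704%.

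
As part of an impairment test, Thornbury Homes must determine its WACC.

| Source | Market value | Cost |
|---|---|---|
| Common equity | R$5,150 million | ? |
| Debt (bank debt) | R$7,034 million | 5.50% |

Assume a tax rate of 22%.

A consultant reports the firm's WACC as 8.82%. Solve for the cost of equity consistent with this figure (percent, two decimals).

15.01%

Total capital V = 5150 + 7034 = 12184.
Equity weight = 5150/12184 = 0.4227.
Bank debt weight = 7034/12184 = 0.5773.
Debt contribution = 0.5773 × 5.5% × (1 − 22%) = 2.4767%.
Required equity contribution = 8.82% − 2.4767% = 6.3433%.
Re = 6.3433% / 0.4227 = 15.0072%.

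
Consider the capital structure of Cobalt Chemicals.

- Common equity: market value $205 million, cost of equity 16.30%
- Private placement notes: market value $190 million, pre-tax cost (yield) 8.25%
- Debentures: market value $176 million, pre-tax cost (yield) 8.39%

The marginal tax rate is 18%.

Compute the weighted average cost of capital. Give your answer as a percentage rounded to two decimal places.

10.22%

Total capital V = 205 + 190 + 176 = 571.
Equity: weight = 205/571 = 0.3590; cost = 16.3%.
Private placement notes: weight = 190/571 = 0.3327; after-tax cost = 8.25% × (1 − 18%) = 6.7650%.
Debentures: weight = 176/571 = 0.3082; after-tax cost = 8.39% × (1 − 18%) = 6.8798%.
WACC = 0.3590 × 16.3000% + 0.3327 × 6.7650% + 0.3082 × 6.8798% = 10.2236%.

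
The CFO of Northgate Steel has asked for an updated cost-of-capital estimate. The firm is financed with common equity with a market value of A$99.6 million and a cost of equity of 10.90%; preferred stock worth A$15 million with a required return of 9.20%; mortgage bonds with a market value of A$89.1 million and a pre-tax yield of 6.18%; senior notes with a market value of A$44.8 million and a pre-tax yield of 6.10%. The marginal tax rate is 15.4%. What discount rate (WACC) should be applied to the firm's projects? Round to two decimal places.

Total capital V = 99.6 + 15 + 89.1 + 44.8 = 248.5.
Equity: weight = 99.6/248.5 = 0.4008; cost = 10.9%.
Preferred: weight = 15/248.5 = 0.0604; cost = 9.2%.
Mortgage bonds: weight = 89.1/248.5 = 0.3586; after-tax cost = 6.18% × (1 − 15.4%) = 5.2283%.
Senior notes: weight = 44.8/248.5 = 0.1803; after-tax cost = 6.1% × (1 − 15.4%) = 5.1606%.
WACC = 0.4008 × 10.9000% + 0.0604 × 9.2000% + 0.3586 × 5.2283% + 0.1803 × 5.1606% = 7.7291%.

7.73%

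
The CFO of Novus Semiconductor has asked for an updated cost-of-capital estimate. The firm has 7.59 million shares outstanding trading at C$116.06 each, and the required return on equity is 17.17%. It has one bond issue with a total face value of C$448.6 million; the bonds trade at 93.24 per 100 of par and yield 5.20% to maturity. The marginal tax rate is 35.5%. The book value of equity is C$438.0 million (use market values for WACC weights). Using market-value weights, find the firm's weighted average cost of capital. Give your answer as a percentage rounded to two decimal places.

Market value of equity E = 116.06 × 7.59m = 880.8954m. Market value of debt D = 448.6m × 93.24/100 = 418.27464m.
Total capital V = 880.8954 + 418.27464 = 1299.17004.
Equity: weight = 880.8954/1299.17004 = 0.6780; cost = 17.17%.
Bonds outstanding: weight = 418.27464/1299.17004 = 0.3220; after-tax cost = 5.2% × (1 − 35.5%) = 3.3540%.
WACC = 0.6780 × 17.1700% + 0.3220 × 3.3540% = 12.7219%.

12.72%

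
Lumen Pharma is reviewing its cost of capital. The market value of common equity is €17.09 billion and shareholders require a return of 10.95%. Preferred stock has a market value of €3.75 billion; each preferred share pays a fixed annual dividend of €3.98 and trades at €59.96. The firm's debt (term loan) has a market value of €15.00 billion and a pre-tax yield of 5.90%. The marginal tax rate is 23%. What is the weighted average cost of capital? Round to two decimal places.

Cost of preferred: Rp = 3.98 / 59.96 = 6.6378%.
Total capital V = 17.09 + 3.75 + 15 = 35.84.
Equity: weight = 17.09/35.84 = 0.4768; cost = 10.95%.
Preferred: weight = 3.75/35.84 = 0.1046; cost = 6.6378%.
Term loan: weight = 15/35.84 = 0.4185; after-tax cost = 5.9% × (1 − 23%) = 4.5430%.
WACC = 0.4768 × 10.9500% + 0.1046 × 6.6378% + 0.4185 × 4.5430% = 7.8173%.

7.82%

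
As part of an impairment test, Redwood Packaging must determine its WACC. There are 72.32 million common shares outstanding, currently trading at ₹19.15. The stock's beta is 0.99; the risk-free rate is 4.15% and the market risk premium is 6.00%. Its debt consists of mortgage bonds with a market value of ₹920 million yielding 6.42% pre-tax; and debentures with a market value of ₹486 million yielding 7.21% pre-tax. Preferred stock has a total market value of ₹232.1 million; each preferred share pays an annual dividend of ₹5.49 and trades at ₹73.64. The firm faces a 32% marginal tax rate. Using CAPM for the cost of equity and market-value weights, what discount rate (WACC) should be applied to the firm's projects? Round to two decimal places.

7.31%

Cost of equity via CAPM: Re = 4.15% + 0.99 × 6.0% = 10.0900%.
Cost of preferred: Rp = 5.49 / 73.64 = 7.4552%.
Market value of equity E = 19.15 × 72.32m = 1384.928m.
Total capital V = 1384.928 + 232.1 + 920 + 486 = 3023.028.
Equity: weight = 1384.928/3023.028 = 0.4581; cost = 10.09%.
Preferred: weight = 232.1/3023.028 = 0.0768; cost = 7.4552%.
Mortgage bonds: weight = 920/3023.028 = 0.3043; after-tax cost = 6.42% × (1 − 32%) = 4.3656%.
Debentures: weight = 486/3023.028 = 0.1608; after-tax cost = 7.21% × (1 − 32%) = 4.9028%.
WACC = 0.4581 × 10.0900% + 0.0768 × 7.4552% + 0.3043 × 4.3656% + 0.1608 × 4.9028% = 7.3117%.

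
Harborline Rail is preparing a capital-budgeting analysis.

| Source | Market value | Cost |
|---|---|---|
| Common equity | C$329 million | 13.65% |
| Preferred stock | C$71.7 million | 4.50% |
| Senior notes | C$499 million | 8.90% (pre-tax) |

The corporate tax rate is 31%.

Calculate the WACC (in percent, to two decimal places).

8.76%

Total capital V = 329 + 71.7 + 499 = 899.7.
Equity: weight = 329/899.7 = 0.3657; cost = 13.65%.
Preferred: weight = 71.7/899.7 = 0.0797; cost = 4.5%.
Senior notes: weight = 499/899.7 = 0.5546; after-tax cost = 8.9% × (1 − 31%) = 6.1410%.
WACC = 0.3657 × 13.6500% + 0.0797 × 4.5000% + 0.5546 × 6.1410% = 8.7561%.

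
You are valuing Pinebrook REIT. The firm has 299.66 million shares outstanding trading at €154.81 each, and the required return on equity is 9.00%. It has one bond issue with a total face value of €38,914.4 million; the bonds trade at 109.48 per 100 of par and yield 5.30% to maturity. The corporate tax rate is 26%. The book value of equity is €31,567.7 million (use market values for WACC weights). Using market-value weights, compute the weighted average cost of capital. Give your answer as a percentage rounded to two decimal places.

6.57%

Market value of equity E = 154.81 × 299.66m = 46390.3646m. Market value of debt D = 38914.4m × 109.48/100 = 42603.48512m.
Total capital V = 46390.3646 + 42603.48512 = 88993.84972.
Equity: weight = 46390.3646/88993.84972 = 0.5213; cost = 9%.
Bonds outstanding: weight = 42603.48512/88993.84972 = 0.4787; after-tax cost = 5.3% × (1 − 26%) = 3.9220%.
WACC = 0.5213 × 9.0000% + 0.4787 × 3.9220% = 6.5690%.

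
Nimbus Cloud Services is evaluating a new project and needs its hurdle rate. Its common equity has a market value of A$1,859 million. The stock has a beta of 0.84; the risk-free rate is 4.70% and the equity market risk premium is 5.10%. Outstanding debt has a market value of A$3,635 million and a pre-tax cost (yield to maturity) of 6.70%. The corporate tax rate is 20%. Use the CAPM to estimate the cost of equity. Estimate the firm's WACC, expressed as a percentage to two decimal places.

6.59%

Cost of equity via CAPM: Re = 4.7% + 0.84 × 5.1% = 8.9840%.
Total capital V = 1859 + 3635 = 5494.
Equity: weight = 1859/5494 = 0.3384; cost = 8.984%.
Debt: weight = 3635/5494 = 0.6616; after-tax cost = 6.7% × (1 − 20%) = 5.3600%.
WACC = 0.3384 × 8.9840% + 0.6616 × 5.3600% = 6.5862%.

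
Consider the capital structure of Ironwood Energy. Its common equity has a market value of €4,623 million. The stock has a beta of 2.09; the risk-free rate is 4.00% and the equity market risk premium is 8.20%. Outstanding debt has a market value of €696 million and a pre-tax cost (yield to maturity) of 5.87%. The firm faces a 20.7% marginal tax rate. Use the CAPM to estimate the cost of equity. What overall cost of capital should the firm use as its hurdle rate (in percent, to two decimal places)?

Cost of equity via CAPM: Re = 4.0% + 2.09 × 8.2% = 21.1380%.
Total capital V = 4623 + 696 = 5319.
Equity: weight = 4623/5319 = 0.8691; cost = 21.138%.
Debt: weight = 696/5319 = 0.1309; after-tax cost = 5.87% × (1 − 20.7%) = 4.6549%.
WACC = 0.8691 × 21.1380% + 0.1309 × 4.6549% = 18.9812%.

18.98%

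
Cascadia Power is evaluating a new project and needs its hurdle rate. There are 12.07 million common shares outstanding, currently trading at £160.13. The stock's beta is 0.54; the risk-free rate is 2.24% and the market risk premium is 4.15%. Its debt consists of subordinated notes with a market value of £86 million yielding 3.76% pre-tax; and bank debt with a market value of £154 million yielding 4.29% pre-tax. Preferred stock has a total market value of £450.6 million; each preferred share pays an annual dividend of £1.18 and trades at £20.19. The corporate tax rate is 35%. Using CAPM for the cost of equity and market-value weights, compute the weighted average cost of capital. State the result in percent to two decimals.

4.55%

Cost of equity via CAPM: Re = 2.24% + 0.54 × 4.15% = 4.4810%.
Cost of preferred: Rp = 1.18 / 20.19 = 5.8445%.
Market value of equity E = 160.13 × 12.07m = 1932.7691m.
Total capital V = 1932.7691 + 450.6 + 86 + 154 = 2623.3691.
Equity: weight = 1932.7691/2623.3691 = 0.7368; cost = 4.481%.
Preferred: weight = 450.6/2623.3691 = 0.1718; cost = 5.8445%.
Subordinated notes: weight = 86/2623.3691 = 0.0328; after-tax cost = 3.76% × (1 − 35%) = 2.4440%.
Bank debt: weight = 154/2623.3691 = 0.0587; after-tax cost = 4.29% × (1 − 35%) = 2.7885%.
WACC = 0.7368 × 4.4810% + 0.1718 × 5.8445% + 0.0328 × 2.4440% + 0.0587 × 2.7885% = 4.5491%.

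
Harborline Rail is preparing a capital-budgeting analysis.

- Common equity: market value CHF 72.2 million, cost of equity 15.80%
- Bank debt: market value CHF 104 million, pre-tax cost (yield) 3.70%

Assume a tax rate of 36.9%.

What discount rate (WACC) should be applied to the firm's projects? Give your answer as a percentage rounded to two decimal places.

Total capital V = 72.2 + 104 = 176.2.
Equity: weight = 72.2/176.2 = 0.4098; cost = 15.8%.
Bank debt: weight = 104/176.2 = 0.5902; after-tax cost = 3.7% × (1 − 36.9%) = 2.3347%.
WACC = 0.4098 × 15.8000% + 0.5902 × 2.3347% = 7.8523%.

7.85%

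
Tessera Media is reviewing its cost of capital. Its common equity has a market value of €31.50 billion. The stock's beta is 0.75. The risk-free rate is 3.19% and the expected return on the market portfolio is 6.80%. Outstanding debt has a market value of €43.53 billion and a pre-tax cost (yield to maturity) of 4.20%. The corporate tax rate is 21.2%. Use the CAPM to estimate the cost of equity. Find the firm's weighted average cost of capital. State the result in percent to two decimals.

Market risk premium = 6.8% − 3.19% = 3.61%.
Cost of equity via CAPM: Re = 3.19% + 0.75 × 3.61% = 5.8975%.
Total capital V = 31.5 + 43.53 = 75.03.
Equity: weight = 31.5/75.03 = 0.4198; cost = 5.8975%.
Debt: weight = 43.53/75.03 = 0.5802; after-tax cost = 4.2% × (1 − 21.2%) = 3.3096%.
WACC = 0.4198 × 5.8975% + 0.5802 × 3.3096% = 4.3961%.

4.40%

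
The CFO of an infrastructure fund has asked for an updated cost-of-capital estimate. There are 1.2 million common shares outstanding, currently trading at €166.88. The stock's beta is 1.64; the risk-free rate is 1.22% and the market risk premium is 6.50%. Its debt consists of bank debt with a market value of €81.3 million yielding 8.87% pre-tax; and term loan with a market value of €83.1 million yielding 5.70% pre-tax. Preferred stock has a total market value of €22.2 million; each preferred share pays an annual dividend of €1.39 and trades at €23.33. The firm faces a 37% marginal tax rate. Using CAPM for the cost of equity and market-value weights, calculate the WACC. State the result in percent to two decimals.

Cost of equity via CAPM: Re = 1.22% + 1.64 × 6.5% = 11.8800%.
Cost of preferred: Rp = 1.39 / 23.33 = 5.9580%.
Market value of equity E = 166.88 × 1.2m = 200.256m.
Total capital V = 200.256 + 22.2 + 81.3 + 83.1 = 386.856.
Equity: weight = 200.256/386.856 = 0.5176; cost = 11.88%.
Preferred: weight = 22.2/386.856 = 0.0574; cost = 5.958%.
Bank debt: weight = 81.3/386.856 = 0.2102; after-tax cost = 8.87% × (1 − 37%) = 5.5881%.
Term loan: weight = 83.1/386.856 = 0.2148; after-tax cost = 5.7% × (1 − 37%) = 3.5910%.
WACC = 0.5176 × 11.8800% + 0.0574 × 5.9580% + 0.2102 × 5.5881% + 0.2148 × 3.5910% = 8.4373%.

8.44%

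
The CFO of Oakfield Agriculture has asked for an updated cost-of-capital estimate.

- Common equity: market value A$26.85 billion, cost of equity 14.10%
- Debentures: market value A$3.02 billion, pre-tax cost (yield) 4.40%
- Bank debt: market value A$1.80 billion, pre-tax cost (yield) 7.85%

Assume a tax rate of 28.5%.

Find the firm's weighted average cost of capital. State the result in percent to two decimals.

12.57%

Total capital V = 26.85 + 3.02 + 1.8 = 31.67.
Equity: weight = 26.85/31.67 = 0.8478; cost = 14.1%.
Debentures: weight = 3.02/31.67 = 0.0954; after-tax cost = 4.4% × (1 − 28.5%) = 3.1460%.
Bank debt: weight = 1.8/31.67 = 0.0568; after-tax cost = 7.85% × (1 − 28.5%) = 5.6128%.
WACC = 0.8478 × 14.1000% + 0.0954 × 3.1460% + 0.0568 × 5.6128% = 12.5731%.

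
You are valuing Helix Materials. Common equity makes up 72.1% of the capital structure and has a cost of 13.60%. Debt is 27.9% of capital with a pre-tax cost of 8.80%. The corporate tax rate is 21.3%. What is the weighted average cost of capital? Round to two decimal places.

11.74%

After-tax cost of debt = 8.8% × (1 − 21.3%) = 6.9256%.
WACC = 0.721 × 13.6000% + 0.279 × 6.9256% = 11.7378%.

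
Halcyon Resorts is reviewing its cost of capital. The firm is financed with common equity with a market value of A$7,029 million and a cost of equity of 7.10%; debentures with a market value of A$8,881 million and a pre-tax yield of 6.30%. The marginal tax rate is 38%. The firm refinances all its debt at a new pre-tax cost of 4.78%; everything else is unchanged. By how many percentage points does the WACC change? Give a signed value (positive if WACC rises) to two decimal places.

-0.53 pp

Current WACC:
Total capital V = 7029 + 8881 = 15910.
Equity: weight = 7029/15910 = 0.4418; cost = 7.1%.
Debentures: weight = 8881/15910 = 0.5582; after-tax cost = 6.3% × (1 − 38%) = 3.9060%.
WACC = 0.4418 × 7.1000% + 0.5582 × 3.9060% = 5.3171%.
After the change:
Total capital V = 7029 + 8881 = 15910.
Equity: weight = 7029/15910 = 0.4418; cost = 7.1%.
Debentures: weight = 8881/15910 = 0.5582; after-tax cost = 4.78% × (1 − 38%) = 2.9636%.
WACC = 0.4418 × 7.1000% + 0.5582 × 2.9636% = 4.7911%.
Change in WACC = 4.7911% − 5.3171% = -0.5260 pp.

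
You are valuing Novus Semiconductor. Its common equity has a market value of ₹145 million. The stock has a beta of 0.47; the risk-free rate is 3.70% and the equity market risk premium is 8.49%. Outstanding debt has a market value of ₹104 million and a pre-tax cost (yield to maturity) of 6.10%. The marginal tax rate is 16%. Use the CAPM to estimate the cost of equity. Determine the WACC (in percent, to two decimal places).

Cost of equity via CAPM: Re = 3.7% + 0.47 × 8.49% = 7.6903%.
Total capital V = 145 + 104 = 249.
Equity: weight = 145/249 = 0.5823; cost = 7.6903%.
Debt: weight = 104/249 = 0.4177; after-tax cost = 6.1% × (1 − 16%) = 5.1240%.
WACC = 0.5823 × 7.6903% + 0.4177 × 5.1240% = 6.6184%.

6.62%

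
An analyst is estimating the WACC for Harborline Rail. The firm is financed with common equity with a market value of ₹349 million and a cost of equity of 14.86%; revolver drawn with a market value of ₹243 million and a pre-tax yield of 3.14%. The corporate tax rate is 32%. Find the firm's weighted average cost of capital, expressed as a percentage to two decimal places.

9.64%

Total capital V = 349 + 243 = 592.
Equity: weight = 349/592 = 0.5895; cost = 14.86%.
Revolver drawn: weight = 243/592 = 0.4105; after-tax cost = 3.14% × (1 − 32%) = 2.1352%.
WACC = 0.5895 × 14.8600% + 0.4105 × 2.1352% = 9.6368%.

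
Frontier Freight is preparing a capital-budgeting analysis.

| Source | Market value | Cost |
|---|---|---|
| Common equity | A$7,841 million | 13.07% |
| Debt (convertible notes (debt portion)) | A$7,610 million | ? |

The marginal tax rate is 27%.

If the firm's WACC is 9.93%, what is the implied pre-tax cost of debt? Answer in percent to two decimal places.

Total capital V = 7841 + 7610 = 15451.
Equity weight = 7841/15451 = 0.5075.
Convertible notes (debt portion) weight = 7610/15451 = 0.4925.
Equity contribution = 0.5075 × 13.07% = 6.6327%.
Remaining for debt = 9.93% − 6.6327% = 3.2973%.
Rd × (1 − 27%) × 0.4925 = 3.2973%  ⇒  Rd = 9.1708%.

9.17%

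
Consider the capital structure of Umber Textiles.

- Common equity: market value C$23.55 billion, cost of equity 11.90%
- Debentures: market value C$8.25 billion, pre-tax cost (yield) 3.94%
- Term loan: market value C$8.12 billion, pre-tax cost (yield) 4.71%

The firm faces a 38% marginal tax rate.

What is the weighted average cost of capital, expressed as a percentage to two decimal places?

8.12%

Total capital V = 23.55 + 8.25 + 8.12 = 39.92.
Equity: weight = 23.55/39.92 = 0.5899; cost = 11.9%.
Debentures: weight = 8.25/39.92 = 0.2067; after-tax cost = 3.94% × (1 − 38%) = 2.4428%.
Term loan: weight = 8.12/39.92 = 0.2034; after-tax cost = 4.71% × (1 − 38%) = 2.9202%.
WACC = 0.5899 × 11.9000% + 0.2067 × 2.4428% + 0.2034 × 2.9202% = 8.1190%.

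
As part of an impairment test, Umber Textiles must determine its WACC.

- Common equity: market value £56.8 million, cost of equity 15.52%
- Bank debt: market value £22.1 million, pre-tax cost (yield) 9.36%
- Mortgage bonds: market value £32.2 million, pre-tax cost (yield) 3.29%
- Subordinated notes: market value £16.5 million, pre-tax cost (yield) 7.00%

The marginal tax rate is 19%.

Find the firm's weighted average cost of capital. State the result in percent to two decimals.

9.63%

Total capital V = 56.8 + 22.1 + 32.2 + 16.5 = 127.6.
Equity: weight = 56.8/127.6 = 0.4451; cost = 15.52%.
Bank debt: weight = 22.1/127.6 = 0.1732; after-tax cost = 9.36% × (1 − 19%) = 7.5816%.
Mortgage bonds: weight = 32.2/127.6 = 0.2524; after-tax cost = 3.29% × (1 − 19%) = 2.6649%.
Subordinated notes: weight = 16.5/127.6 = 0.1293; after-tax cost = 7% × (1 − 19%) = 5.6700%.
WACC = 0.4451 × 15.5200% + 0.1732 × 7.5816% + 0.2524 × 2.6649% + 0.1293 × 5.6700% = 9.6274%.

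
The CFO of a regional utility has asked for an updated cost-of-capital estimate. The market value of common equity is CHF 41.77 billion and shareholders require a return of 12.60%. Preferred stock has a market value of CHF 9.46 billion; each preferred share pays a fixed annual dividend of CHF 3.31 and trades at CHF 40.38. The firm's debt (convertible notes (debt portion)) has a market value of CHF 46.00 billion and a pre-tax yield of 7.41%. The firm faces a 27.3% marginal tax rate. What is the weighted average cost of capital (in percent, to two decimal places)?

Cost of preferred: Rp = 3.31 / 40.38 = 8.1971%.
Total capital V = 41.77 + 9.46 + 46 = 97.23.
Equity: weight = 41.77/97.23 = 0.4296; cost = 12.6%.
Preferred: weight = 9.46/97.23 = 0.0973; cost = 8.1971%.
Convertible notes (debt portion): weight = 46/97.23 = 0.4731; after-tax cost = 7.41% × (1 − 27.3%) = 5.3871%.
WACC = 0.4296 × 12.6000% + 0.0973 × 8.1971% + 0.4731 × 5.3871% = 8.7591%.

8.76%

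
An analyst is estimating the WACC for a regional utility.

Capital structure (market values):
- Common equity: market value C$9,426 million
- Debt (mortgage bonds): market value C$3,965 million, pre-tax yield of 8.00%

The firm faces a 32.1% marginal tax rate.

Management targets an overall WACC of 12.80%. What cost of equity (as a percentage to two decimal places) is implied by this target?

15.90%

Total capital V = 9426 + 3965 = 13391.
Equity weight = 9426/13391 = 0.7039.
Mortgage bonds weight = 3965/13391 = 0.2961.
Debt contribution = 0.2961 × 8% × (1 − 32.1%) = 1.6084%.
Required equity contribution = 12.8% − 1.6084% = 11.1916%.
Re = 11.1916% / 0.7039 = 15.8993%.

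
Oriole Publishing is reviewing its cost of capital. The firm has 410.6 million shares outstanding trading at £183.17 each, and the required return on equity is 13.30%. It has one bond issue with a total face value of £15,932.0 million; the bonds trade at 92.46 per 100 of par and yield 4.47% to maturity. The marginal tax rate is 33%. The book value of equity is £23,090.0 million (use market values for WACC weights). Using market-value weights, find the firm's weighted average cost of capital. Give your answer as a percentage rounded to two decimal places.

11.61%

Market value of equity E = 183.17 × 410.6m = 75209.602m. Market value of debt D = 15932m × 92.46/100 = 14730.7272m.
Total capital V = 75209.602 + 14730.7272 = 89940.3292.
Equity: weight = 75209.602/89940.3292 = 0.8362; cost = 13.3%.
Bonds outstanding: weight = 14730.7272/89940.3292 = 0.1638; after-tax cost = 4.47% × (1 − 33%) = 2.9949%.
WACC = 0.8362 × 13.3000% + 0.1638 × 2.9949% = 11.6122%.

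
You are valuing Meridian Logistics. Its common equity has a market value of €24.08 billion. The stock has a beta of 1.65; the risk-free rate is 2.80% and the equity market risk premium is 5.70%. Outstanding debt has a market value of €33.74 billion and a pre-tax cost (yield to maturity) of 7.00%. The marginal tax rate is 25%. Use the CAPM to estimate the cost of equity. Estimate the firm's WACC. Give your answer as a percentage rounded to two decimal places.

8.15%

Cost of equity via CAPM: Re = 2.8% + 1.65 × 5.7% = 12.2050%.
Total capital V = 24.08 + 33.74 = 57.82.
Equity: weight = 24.08/57.82 = 0.4165; cost = 12.205%.
Debt: weight = 33.74/57.82 = 0.5835; after-tax cost = 7% × (1 − 25%) = 5.2500%.
WACC = 0.4165 × 12.2050% + 0.5835 × 5.2500% = 8.1465%.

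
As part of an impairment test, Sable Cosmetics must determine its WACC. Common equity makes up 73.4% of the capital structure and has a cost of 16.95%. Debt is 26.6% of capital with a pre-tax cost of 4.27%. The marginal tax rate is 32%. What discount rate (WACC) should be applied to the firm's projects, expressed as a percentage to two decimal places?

13.21%

After-tax cost of debt = 4.27% × (1 − 32%) = 2.9036%.
WACC = 0.734 × 16.9500% + 0.266 × 2.9036% = 13.2137%.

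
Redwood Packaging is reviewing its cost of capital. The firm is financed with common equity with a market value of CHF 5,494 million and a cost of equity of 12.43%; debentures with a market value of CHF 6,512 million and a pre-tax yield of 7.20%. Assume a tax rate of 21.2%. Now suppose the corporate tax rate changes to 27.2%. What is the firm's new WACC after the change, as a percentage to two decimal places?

8.53%

After the change:
Total capital V = 5494 + 6512 = 12006.
Equity: weight = 5494/12006 = 0.4576; cost = 12.43%.
Debentures: weight = 6512/12006 = 0.5424; after-tax cost = 7.2% × (1 − 27.2%) = 5.2416%.
WACC = 0.4576 × 12.4300% + 0.5424 × 5.2416% = 8.5310%.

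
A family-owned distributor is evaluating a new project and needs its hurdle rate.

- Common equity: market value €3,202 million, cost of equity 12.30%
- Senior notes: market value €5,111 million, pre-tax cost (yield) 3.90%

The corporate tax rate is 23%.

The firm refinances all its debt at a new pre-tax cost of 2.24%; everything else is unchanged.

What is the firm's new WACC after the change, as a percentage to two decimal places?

5.80%

After the change:
Total capital V = 3202 + 5111 = 8313.
Equity: weight = 3202/8313 = 0.3852; cost = 12.3%.
Senior notes: weight = 5111/8313 = 0.6148; after-tax cost = 2.24% × (1 − 23%) = 1.7248%.
WACC = 0.3852 × 12.3000% + 0.6148 × 1.7248% = 5.7982%.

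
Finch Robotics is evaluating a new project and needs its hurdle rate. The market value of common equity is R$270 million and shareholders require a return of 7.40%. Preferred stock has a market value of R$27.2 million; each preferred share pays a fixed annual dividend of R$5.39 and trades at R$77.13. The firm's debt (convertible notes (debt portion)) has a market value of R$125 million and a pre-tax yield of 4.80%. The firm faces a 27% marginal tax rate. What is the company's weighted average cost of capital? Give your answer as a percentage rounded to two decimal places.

6.22%

Cost of preferred: Rp = 5.39 / 77.13 = 6.9882%.
Total capital V = 270 + 27.2 + 125 = 422.2.
Equity: weight = 270/422.2 = 0.6395; cost = 7.4%.
Preferred: weight = 27.2/422.2 = 0.0644; cost = 6.9882%.
Convertible notes (debt portion): weight = 125/422.2 = 0.2961; after-tax cost = 4.8% × (1 − 27%) = 3.5040%.
WACC = 0.6395 × 7.4000% + 0.0644 × 6.9882% + 0.2961 × 3.5040% = 6.2200%.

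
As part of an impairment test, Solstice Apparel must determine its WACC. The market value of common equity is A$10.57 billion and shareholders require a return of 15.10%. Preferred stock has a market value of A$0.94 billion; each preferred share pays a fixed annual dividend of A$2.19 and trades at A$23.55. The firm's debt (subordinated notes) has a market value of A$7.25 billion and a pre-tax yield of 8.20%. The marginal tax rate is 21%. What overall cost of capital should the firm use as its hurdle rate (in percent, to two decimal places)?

11.48%

Cost of preferred: Rp = 2.19 / 23.55 = 9.2994%.
Total capital V = 10.57 + 0.94 + 7.25 = 18.76.
Equity: weight = 10.57/18.76 = 0.5634; cost = 15.1%.
Preferred: weight = 0.94/18.76 = 0.0501; cost = 9.2994%.
Subordinated notes: weight = 7.25/18.76 = 0.3865; after-tax cost = 8.2% × (1 − 21%) = 6.4780%.
WACC = 0.5634 × 15.1000% + 0.0501 × 9.2994% + 0.3865 × 6.4780% = 11.4773%.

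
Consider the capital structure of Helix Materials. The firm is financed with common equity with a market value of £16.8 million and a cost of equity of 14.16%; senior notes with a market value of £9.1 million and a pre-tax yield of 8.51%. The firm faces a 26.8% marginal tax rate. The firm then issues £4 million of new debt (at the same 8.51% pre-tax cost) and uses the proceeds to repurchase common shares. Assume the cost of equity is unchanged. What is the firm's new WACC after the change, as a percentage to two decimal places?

After the change:
Total capital V = 12.8 + 13.1 = 25.9.
Equity: weight = 12.8/25.9 = 0.4942; cost = 14.16%.
Senior notes: weight = 13.1/25.9 = 0.5058; after-tax cost = 8.51% × (1 − 26.8%) = 6.2293%.
WACC = 0.4942 × 14.1600% + 0.5058 × 6.2293% = 10.1487%.

10.15%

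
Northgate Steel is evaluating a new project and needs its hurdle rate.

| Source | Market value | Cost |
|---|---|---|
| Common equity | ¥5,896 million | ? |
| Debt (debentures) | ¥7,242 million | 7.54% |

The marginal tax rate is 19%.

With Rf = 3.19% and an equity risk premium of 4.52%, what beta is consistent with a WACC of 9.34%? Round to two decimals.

2.24

Total capital V = 5896 + 7242 = 13138.
Equity weight = 5896/13138 = 0.4488.
Debentures weight = 7242/13138 = 0.5512.
Debt contribution = 0.5512 × 7.54% × (1 − 19%) = 3.3666%.
Required equity contribution = 9.34% − 3.3666% = 5.9734%  ⇒  Re = 13.3106%.
CAPM: 13.3106% = 3.19% + β × 4.52%  ⇒  β = 2.2391.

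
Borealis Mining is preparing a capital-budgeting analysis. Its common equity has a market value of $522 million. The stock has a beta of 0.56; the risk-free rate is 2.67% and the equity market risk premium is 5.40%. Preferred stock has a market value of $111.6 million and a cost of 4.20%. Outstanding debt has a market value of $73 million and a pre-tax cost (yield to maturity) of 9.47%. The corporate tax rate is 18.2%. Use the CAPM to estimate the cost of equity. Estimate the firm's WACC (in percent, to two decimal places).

Cost of equity via CAPM: Re = 2.67% + 0.56 × 5.4% = 5.6940%.
Total capital V = 522 + 111.6 + 73 = 706.6.
Equity: weight = 522/706.6 = 0.7387; cost = 5.694%.
Preferred: weight = 111.6/706.6 = 0.1579; cost = 4.2%.
Debt: weight = 73/706.6 = 0.1033; after-tax cost = 9.47% × (1 − 18.2%) = 7.7465%.
WACC = 0.7387 × 5.6940% + 0.1579 × 4.2000% + 0.1033 × 7.7465% = 5.6701%.

5.67%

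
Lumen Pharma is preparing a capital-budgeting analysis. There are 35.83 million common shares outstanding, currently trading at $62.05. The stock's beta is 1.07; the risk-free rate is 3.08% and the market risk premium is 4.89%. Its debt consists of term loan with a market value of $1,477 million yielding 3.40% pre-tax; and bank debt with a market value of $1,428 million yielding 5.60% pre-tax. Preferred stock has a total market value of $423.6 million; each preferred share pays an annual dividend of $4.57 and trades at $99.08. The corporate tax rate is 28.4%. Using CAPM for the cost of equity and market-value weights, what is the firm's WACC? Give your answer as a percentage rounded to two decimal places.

5.36%

Cost of equity via CAPM: Re = 3.08% + 1.07 × 4.89% = 8.3123%.
Cost of preferred: Rp = 4.57 / 99.08 = 4.6124%.
Market value of equity E = 62.05 × 35.83m = 2223.2515m.
Total capital V = 2223.2515 + 423.6 + 1477 + 1428 = 5551.8515.
Equity: weight = 2223.2515/5551.8515 = 0.4005; cost = 8.3123%.
Preferred: weight = 423.6/5551.8515 = 0.0763; cost = 4.6124%.
Term loan: weight = 1477/5551.8515 = 0.2660; after-tax cost = 3.4% × (1 − 28.4%) = 2.4344%.
Bank debt: weight = 1428/5551.8515 = 0.2572; after-tax cost = 5.6% × (1 − 28.4%) = 4.0096%.
WACC = 0.4005 × 8.3123% + 0.0763 × 4.6124% + 0.2660 × 2.4344% + 0.2572 × 4.0096% = 5.3596%.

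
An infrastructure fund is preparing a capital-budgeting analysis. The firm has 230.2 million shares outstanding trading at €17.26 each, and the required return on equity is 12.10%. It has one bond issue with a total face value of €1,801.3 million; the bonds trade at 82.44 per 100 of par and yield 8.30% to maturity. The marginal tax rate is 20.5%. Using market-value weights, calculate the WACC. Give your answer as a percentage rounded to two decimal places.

Market value of equity E = 17.26 × 230.2m = 3973.252m. Market value of debt D = 1801.3m × 82.44/100 = 1484.99172m.
Total capital V = 3973.252 + 1484.99172 = 5458.24372.
Equity: weight = 3973.252/5458.24372 = 0.7279; cost = 12.1%.
Bonds outstanding: weight = 1484.99172/5458.24372 = 0.2721; after-tax cost = 8.3% × (1 − 20.5%) = 6.5985%.
WACC = 0.7279 × 12.1000% + 0.2721 × 6.5985% = 10.6032%.

10.60%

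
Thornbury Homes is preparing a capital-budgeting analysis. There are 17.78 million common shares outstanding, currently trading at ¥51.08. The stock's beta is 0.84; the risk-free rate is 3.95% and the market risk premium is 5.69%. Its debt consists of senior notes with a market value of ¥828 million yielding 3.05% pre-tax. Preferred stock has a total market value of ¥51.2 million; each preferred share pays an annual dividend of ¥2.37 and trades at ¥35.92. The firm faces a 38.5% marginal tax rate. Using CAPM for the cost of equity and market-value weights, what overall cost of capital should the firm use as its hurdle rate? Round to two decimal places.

5.49%

Cost of equity via CAPM: Re = 3.95% + 0.84 × 5.69% = 8.7296%.
Cost of preferred: Rp = 2.37 / 35.92 = 6.5980%.
Market value of equity E = 51.08 × 17.78m = 908.2024m.
Total capital V = 908.2024 + 51.2 + 828 = 1787.4024.
Equity: weight = 908.2024/1787.4024 = 0.5081; cost = 8.7296%.
Preferred: weight = 51.2/1787.4024 = 0.0286; cost = 6.598%.
Senior notes: weight = 828/1787.4024 = 0.4632; after-tax cost = 3.05% × (1 − 38.5%) = 1.8757%.
WACC = 0.5081 × 8.7296% + 0.0286 × 6.5980% + 0.4632 × 1.8757% = 5.4935%.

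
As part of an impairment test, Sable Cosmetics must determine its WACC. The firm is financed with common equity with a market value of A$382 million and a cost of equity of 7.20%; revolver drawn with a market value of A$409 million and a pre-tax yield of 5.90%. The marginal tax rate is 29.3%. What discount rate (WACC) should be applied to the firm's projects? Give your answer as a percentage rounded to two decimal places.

5.63%

Total capital V = 382 + 409 = 791.
Equity: weight = 382/791 = 0.4829; cost = 7.2%.
Revolver drawn: weight = 409/791 = 0.5171; after-tax cost = 5.9% × (1 − 29.3%) = 4.1713%.
WACC = 0.4829 × 7.2000% + 0.5171 × 4.1713% = 5.6340%.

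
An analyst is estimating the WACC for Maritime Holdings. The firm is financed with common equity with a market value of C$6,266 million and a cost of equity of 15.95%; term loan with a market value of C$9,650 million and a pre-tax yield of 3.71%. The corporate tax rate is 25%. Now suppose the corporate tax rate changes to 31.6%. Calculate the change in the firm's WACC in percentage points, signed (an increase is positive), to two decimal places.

-0.15 pp

Current WACC:
Total capital V = 6266 + 9650 = 15916.
Equity: weight = 6266/15916 = 0.3937; cost = 15.95%.
Term loan: weight = 9650/15916 = 0.6063; after-tax cost = 3.71% × (1 − 25%) = 2.7825%.
WACC = 0.3937 × 15.9500% + 0.6063 × 2.7825% = 7.9664%.
After the change:
Total capital V = 6266 + 9650 = 15916.
Equity: weight = 6266/15916 = 0.3937; cost = 15.95%.
Term loan: weight = 9650/15916 = 0.6063; after-tax cost = 3.71% × (1 − 31.6%) = 2.5376%.
WACC = 0.3937 × 15.9500% + 0.6063 × 2.5376% = 7.8180%.
Change in WACC = 7.8180% − 7.9664% = -0.1485 pp.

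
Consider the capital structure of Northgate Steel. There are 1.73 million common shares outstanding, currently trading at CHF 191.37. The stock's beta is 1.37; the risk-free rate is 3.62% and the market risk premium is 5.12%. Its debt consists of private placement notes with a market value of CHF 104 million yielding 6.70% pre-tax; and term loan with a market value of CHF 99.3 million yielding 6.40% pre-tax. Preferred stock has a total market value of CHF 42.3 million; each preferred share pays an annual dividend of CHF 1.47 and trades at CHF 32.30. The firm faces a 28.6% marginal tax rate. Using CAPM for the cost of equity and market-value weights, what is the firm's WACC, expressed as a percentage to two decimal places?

Cost of equity via CAPM: Re = 3.62% + 1.37 × 5.12% = 10.6344%.
Cost of preferred: Rp = 1.47 / 32.3 = 4.5511%.
Market value of equity E = 191.37 × 1.73m = 331.0701m.
Total capital V = 331.0701 + 42.3 + 104 + 99.3 = 576.6701.
Equity: weight = 331.0701/576.6701 = 0.5741; cost = 10.6344%.
Preferred: weight = 42.3/576.6701 = 0.0734; cost = 4.5511%.
Private placement notes: weight = 104/576.6701 = 0.1803; after-tax cost = 6.7% × (1 − 28.6%) = 4.7838%.
Term loan: weight = 99.3/576.6701 = 0.1722; after-tax cost = 6.4% × (1 − 28.6%) = 4.5696%.
WACC = 0.5741 × 10.6344% + 0.0734 × 4.5511% + 0.1803 × 4.7838% + 0.1722 × 4.5696% = 8.0887%.

8.09%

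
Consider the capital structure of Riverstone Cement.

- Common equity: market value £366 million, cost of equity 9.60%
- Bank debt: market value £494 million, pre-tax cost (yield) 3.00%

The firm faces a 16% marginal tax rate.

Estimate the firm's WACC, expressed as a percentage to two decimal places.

5.53%

Total capital V = 366 + 494 = 860.
Equity: weight = 366/860 = 0.4256; cost = 9.6%.
Bank debt: weight = 494/860 = 0.5744; after-tax cost = 3% × (1 − 16%) = 2.5200%.
WACC = 0.4256 × 9.6000% + 0.5744 × 2.5200% = 5.5331%.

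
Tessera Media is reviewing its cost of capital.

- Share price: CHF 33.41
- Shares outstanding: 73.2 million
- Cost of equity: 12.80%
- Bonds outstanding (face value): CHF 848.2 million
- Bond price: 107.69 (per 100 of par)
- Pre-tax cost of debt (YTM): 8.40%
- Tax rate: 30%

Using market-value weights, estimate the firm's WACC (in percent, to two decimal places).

10.92%

Market value of equity E = 33.41 × 73.2m = 2445.612m. Market value of debt D = 848.2m × 107.69/100 = 913.42658m.
Total capital V = 2445.612 + 913.42658 = 3359.03858.
Equity: weight = 2445.612/3359.03858 = 0.7281; cost = 12.8%.
Bonds outstanding: weight = 913.42658/3359.03858 = 0.2719; after-tax cost = 8.4% × (1 − 30%) = 5.8800%.
WACC = 0.7281 × 12.8000% + 0.2719 × 5.8800% = 10.9182%.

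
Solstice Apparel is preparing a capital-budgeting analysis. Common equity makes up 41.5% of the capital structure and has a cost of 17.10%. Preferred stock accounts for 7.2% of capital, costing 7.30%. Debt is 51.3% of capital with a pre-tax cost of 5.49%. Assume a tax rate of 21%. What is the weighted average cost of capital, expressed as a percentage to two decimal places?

After-tax cost of debt = 5.49% × (1 − 21%) = 4.3371%.
WACC = 0.415 × 17.1000% + 0.072 × 7.3000% + 0.513 × 4.3371% = 9.8470%.

9.85%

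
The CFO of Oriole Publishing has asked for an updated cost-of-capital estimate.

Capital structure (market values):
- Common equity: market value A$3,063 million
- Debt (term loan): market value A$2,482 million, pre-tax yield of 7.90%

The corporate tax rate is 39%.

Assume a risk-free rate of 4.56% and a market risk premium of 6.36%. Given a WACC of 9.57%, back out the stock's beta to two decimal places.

Total capital V = 3063 + 2482 = 5545.
Equity weight = 3063/5545 = 0.5524.
Term loan weight = 2482/5545 = 0.4476.
Debt contribution = 0.4476 × 7.9% × (1 − 39%) = 2.1570%.
Required equity contribution = 9.57% − 2.1570% = 7.4130%  ⇒  Re = 13.4198%.
CAPM: 13.4198% = 4.56% + β × 6.36%  ⇒  β = 1.3931.

1.39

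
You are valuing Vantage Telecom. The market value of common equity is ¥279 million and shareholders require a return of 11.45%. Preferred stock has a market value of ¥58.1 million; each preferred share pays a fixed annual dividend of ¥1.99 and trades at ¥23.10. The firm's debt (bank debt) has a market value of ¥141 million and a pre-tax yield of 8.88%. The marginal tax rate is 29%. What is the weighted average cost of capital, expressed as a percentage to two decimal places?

9.59%

Cost of preferred: Rp = 1.99 / 23.1 = 8.6147%.
Total capital V = 279 + 58.1 + 141 = 478.1.
Equity: weight = 279/478.1 = 0.5836; cost = 11.45%.
Preferred: weight = 58.1/478.1 = 0.1215; cost = 8.6147%.
Bank debt: weight = 141/478.1 = 0.2949; after-tax cost = 8.88% × (1 − 29%) = 6.3048%.
WACC = 0.5836 × 11.4500% + 0.1215 × 8.6147% + 0.2949 × 6.3048% = 9.5880%.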